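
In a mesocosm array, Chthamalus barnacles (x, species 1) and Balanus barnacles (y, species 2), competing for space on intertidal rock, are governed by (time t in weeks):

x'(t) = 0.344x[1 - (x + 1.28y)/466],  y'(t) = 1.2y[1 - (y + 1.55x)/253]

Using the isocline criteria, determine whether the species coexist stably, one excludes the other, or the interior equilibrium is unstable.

species 1 excludes species 2

Compare the nullcline intercepts: K1/α12 = 466/1.28 = 364 > K2 = 253; K2/α21 = 253/1.55 = 163 < K1 = 466.
Since the inequalities point opposite ways, species 1 can invade but species 2 cannot.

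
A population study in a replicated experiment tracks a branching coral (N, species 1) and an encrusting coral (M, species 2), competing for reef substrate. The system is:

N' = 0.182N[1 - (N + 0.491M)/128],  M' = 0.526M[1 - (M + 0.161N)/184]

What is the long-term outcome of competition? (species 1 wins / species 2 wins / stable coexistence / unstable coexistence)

stable coexistence

Compare the nullcline intercepts: K1/α12 = 128/0.491 = 261 > K2 = 184; K2/α21 = 184/0.161 = 1140 > K1 = 128.
Since both inequalities hold, each species can invade when rare, so the interior equilibrium is stable.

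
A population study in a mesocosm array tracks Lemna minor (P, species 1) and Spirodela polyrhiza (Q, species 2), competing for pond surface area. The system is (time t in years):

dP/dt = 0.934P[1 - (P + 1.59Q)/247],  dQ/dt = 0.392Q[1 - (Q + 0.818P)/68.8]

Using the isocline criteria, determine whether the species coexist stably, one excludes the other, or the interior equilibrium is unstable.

Compare the nullcline intercepts: K1/α12 = 247/1.59 = 155 > K2 = 68.8; K2/α21 = 68.8/0.818 = 84.1 < K1 = 247.
Since the inequalities point opposite ways, species 1 can invade but species 2 cannot.

species 1 excludes species 2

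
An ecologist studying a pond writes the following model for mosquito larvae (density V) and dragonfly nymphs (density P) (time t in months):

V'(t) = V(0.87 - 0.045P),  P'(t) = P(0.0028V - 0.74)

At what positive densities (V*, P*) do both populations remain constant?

V* ≈ 264, P* ≈ 19.3

Set dP/dt = 0 with P > 0: 0.0028V - 0.74 = 0, so V* = 0.74/0.0028 = 264.
Set dV/dt = 0 with V > 0: 0.87 - 0.045P = 0, so P* = 0.87/0.045 = 19.3.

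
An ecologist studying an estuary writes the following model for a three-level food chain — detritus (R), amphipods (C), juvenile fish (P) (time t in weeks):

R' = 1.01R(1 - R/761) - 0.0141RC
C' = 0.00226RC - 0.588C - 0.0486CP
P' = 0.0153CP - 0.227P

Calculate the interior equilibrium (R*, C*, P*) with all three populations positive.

From dP/dt = 0: 0.0153C* = 0.227, so C* = 14.8.
From dR/dt = 0: 1.01(1 - R*/761) = 0.0141·14.8, giving R* = 761·(1 - 0.207) = 603.
From dC/dt = 0: 0.00226·603 - 0.588 = 0.0486P*, so P* = 0.776/0.0486 = 16.

R* ≈ 603, C* ≈ 14.8, P* ≈ 16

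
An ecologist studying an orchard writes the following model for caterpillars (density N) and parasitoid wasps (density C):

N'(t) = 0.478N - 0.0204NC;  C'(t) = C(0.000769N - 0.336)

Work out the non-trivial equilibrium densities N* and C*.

N* ≈ 437, C* ≈ 23.4

Set dC/dt = 0 with C > 0: 0.000769N - 0.336 = 0, so N* = 0.336/0.000769 = 437.
Set dN/dt = 0 with N > 0: 0.478 - 0.0204C = 0, so C* = 0.478/0.0204 = 23.4.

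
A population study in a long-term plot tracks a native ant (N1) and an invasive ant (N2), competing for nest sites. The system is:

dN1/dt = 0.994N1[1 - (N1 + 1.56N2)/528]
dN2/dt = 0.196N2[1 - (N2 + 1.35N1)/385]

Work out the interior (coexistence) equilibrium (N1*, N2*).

Setting both brackets to zero gives the nullclines N1 + 1.56N2 = 528 and 1.35N1 + N2 = 385.
Substituting N2 = 385 - 1.35N1 into the first: N1(1 - 1.56·1.35) = 528 - 1.56·385.
So N1* = -72.6/-1.11 = 65.6, and then N2* = 385 - 1.35·65.6 = 296.

N1* ≈ 65.6, N2* ≈ 296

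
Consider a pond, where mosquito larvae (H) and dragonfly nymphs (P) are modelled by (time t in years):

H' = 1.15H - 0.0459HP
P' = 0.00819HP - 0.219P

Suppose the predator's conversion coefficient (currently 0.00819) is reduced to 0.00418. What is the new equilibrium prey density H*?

At the interior fixed point, setting dP/dt = 0 with P > 0 fixes H* = (predator death rate)/(HP coefficient) — independent of the other coefficients.
With the change, H* = 0.219/0.00418 = 52.4; it rises from 26.7.

H* ≈ 52.4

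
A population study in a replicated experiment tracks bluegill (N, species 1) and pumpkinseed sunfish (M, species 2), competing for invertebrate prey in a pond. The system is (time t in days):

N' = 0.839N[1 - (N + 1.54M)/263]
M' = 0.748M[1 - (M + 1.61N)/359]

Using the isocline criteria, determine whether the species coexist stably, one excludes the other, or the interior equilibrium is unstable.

unstable coexistence (outcome depends on initial conditions)

Compare the nullcline intercepts: K1/α12 = 263/1.54 = 171 < K2 = 359; K2/α21 = 359/1.61 = 223 < K1 = 263.
Since both are reversed, neither can invade when rare; the interior point is a saddle.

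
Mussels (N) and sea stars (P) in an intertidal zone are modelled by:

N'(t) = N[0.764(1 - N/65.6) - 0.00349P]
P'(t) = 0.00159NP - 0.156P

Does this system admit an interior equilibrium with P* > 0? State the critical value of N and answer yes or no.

Threshold N = 98.1; K < 98.1, so no, the predator goes extinct.

The predator equation gives dP/dt > 0 only when N > 0.156/0.00159 = 98.1.
Without the predator, N → K = 65.6. Since 65.6 < 98.1, the predator cannot invade.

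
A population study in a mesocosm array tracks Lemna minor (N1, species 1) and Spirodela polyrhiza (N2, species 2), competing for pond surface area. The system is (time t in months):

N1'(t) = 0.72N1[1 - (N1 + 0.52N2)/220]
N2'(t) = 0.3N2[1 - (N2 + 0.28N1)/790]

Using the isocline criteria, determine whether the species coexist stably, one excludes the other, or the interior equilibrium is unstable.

species 2 excludes species 1

Compare the nullcline intercepts: K1/α12 = 220/0.52 = 423 < K2 = 790; K2/α21 = 790/0.28 = 2820 > K1 = 220.
Since the inequalities point opposite ways, species 2 can invade but species 1 cannot.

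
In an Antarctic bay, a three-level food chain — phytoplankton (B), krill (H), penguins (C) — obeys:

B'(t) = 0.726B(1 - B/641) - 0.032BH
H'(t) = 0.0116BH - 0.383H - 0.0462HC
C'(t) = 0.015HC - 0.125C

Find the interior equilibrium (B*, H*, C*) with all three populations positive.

B* ≈ 406, H* ≈ 8.33, C* ≈ 93.5

From dC/dt = 0: 0.015H* = 0.125, so H* = 8.33.
From dB/dt = 0: 0.726(1 - B*/641) = 0.032·8.33, giving B* = 641·(1 - 0.367) = 406.
From dH/dt = 0: 0.0116·406 - 0.383 = 0.0462C*, so C* = 4.32/0.0462 = 93.5.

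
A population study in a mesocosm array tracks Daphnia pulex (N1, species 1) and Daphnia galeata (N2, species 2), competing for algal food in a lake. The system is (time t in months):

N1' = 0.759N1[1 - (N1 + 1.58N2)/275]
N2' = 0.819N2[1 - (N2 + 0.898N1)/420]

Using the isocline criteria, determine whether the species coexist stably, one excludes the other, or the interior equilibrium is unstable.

species 2 excludes species 1

Compare the nullcline intercepts: K1/α12 = 275/1.58 = 174 < K2 = 420; K2/α21 = 420/0.898 = 468 > K1 = 275.
Since the inequalities point opposite ways, species 2 can invade but species 1 cannot.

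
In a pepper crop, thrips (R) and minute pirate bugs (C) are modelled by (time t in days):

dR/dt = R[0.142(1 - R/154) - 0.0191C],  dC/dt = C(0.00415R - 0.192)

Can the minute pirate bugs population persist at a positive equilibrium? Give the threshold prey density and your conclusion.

The predator equation gives dC/dt > 0 only when R > 0.192/0.00415 = 46.3.
Without the predator, R → K = 154. Since 154 > 46.3, the predator can invade and persist.

Threshold R = 46.3; K > 46.3, so yes, the predator persists.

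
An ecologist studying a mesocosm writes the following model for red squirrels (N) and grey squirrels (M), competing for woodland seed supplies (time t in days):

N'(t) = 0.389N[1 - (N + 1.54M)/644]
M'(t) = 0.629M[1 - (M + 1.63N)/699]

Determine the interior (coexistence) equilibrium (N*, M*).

Setting both brackets to zero gives the nullclines N + 1.54M = 644 and 1.63N + M = 699.
Substituting M = 699 - 1.63N into the first: N(1 - 1.54·1.63) = 644 - 1.54·699.
So N* = -432/-1.51 = 286, and then M* = 699 - 1.63·286 = 232.

N* ≈ 286, M* ≈ 232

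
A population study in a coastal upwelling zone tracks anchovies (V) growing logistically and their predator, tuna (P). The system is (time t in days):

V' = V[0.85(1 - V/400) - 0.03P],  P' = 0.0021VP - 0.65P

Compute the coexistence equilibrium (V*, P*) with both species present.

From dP/dt = 0 with P > 0: 0.0021V* = 0.65, so V* = 310.
Substitute into dV/dt = 0: 0.85(1 - 310/400) = 0.03P*.
The bracket is 0.226, giving P* = 0.192/0.03 = 6.41.

V* ≈ 310, P* ≈ 6.41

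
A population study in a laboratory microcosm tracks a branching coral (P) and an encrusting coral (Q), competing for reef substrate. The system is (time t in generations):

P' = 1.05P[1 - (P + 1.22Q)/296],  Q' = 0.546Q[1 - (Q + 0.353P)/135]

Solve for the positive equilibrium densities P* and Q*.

Setting both brackets to zero gives the nullclines P + 1.22Q = 296 and 0.353P + Q = 135.
Substituting Q = 135 - 0.353P into the first: P(1 - 1.22·0.353) = 296 - 1.22·135.
So P* = 131/0.569 = 231, and then Q* = 135 - 0.353·231 = 53.6.

P* ≈ 231, Q* ≈ 53.6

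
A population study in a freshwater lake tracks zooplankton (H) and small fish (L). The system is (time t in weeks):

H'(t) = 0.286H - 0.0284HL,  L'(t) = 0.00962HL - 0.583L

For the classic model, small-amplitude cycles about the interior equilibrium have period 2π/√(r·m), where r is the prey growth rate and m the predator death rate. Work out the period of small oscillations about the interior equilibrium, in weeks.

T ≈ 15.4 weeks

Here r = 0.286 and m = 0.583, so r·m = 0.167.
ω = √0.167 = 0.408 per week, hence T = 2π/ω ≈ 15.4 weeks.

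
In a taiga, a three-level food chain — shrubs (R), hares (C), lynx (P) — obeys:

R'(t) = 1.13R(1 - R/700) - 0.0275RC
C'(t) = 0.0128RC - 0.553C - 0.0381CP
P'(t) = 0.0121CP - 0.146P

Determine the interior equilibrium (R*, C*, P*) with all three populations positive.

R* ≈ 494, C* ≈ 12.1, P* ≈ 152

From dP/dt = 0: 0.0121C* = 0.146, so C* = 12.1.
From dR/dt = 0: 1.13(1 - R*/700) = 0.0275·12.1, giving R* = 700·(1 - 0.294) = 494.
From dC/dt = 0: 0.0128·494 - 0.553 = 0.0381P*, so P* = 5.78/0.0381 = 152.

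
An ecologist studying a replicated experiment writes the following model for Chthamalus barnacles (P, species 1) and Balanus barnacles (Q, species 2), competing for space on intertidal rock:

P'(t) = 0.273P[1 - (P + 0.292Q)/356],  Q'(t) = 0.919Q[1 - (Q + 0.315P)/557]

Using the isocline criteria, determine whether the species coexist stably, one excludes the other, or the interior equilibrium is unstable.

stable coexistence

Compare the nullcline intercepts: K1/α12 = 356/0.292 = 1220 > K2 = 557; K2/α21 = 557/0.315 = 1770 > K1 = 356.
Since both inequalities hold, each species can invade when rare, so the interior equilibrium is stable.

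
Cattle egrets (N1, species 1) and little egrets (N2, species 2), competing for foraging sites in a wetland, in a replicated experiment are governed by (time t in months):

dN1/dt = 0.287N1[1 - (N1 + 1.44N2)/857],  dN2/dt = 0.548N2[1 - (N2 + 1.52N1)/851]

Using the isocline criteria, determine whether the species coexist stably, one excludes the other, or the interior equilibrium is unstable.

unstable coexistence (outcome depends on initial conditions)

Compare the nullcline intercepts: K1/α12 = 857/1.44 = 595 < K2 = 851; K2/α21 = 851/1.52 = 560 < K1 = 857.
Since both are reversed, neither can invade when rare; the interior point is a saddle.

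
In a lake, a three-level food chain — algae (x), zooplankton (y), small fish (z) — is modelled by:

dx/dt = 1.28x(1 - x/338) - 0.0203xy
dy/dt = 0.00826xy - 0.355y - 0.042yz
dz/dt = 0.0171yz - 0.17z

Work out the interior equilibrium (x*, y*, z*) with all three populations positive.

From dz/dt = 0: 0.0171y* = 0.17, so y* = 9.94.
From dx/dt = 0: 1.28(1 - x*/338) = 0.0203·9.94, giving x* = 338·(1 - 0.158) = 285.
From dy/dt = 0: 0.00826·285 - 0.355 = 0.042z*, so z* = 2/0.042 = 47.5.

x* ≈ 285, y* ≈ 9.94, z* ≈ 47.5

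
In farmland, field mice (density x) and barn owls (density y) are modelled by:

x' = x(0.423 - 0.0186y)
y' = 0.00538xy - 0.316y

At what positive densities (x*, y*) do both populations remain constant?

x* ≈ 58.7, y* ≈ 22.7

Set dy/dt = 0 with y > 0: 0.00538x - 0.316 = 0, so x* = 0.316/0.00538 = 58.7.
Set dx/dt = 0 with x > 0: 0.423 - 0.0186y = 0, so y* = 0.423/0.0186 = 22.7.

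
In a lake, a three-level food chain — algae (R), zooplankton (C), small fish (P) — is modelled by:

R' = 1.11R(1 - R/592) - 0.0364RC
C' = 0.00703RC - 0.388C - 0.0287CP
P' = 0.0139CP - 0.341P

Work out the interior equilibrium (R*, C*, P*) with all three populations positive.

R* ≈ 116, C* ≈ 24.5, P* ≈ 14.8

From dP/dt = 0: 0.0139C* = 0.341, so C* = 24.5.
From dR/dt = 0: 1.11(1 - R*/592) = 0.0364·24.5, giving R* = 592·(1 - 0.804) = 116.
From dC/dt = 0: 0.00703·116 - 0.388 = 0.0287P*, so P* = 0.426/0.0287 = 14.8.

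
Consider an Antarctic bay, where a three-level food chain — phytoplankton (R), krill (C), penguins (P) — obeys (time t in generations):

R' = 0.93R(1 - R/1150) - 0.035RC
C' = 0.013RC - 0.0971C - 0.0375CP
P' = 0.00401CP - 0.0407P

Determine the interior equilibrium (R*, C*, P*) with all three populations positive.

From dP/dt = 0: 0.00401C* = 0.0407, so C* = 10.1.
From dR/dt = 0: 0.93(1 - R*/1150) = 0.035·10.1, giving R* = 1150·(1 - 0.382) = 711.
From dC/dt = 0: 0.013·711 - 0.0971 = 0.0375P*, so P* = 9.14/0.0375 = 244.

R* ≈ 711, C* ≈ 10.1, P* ≈ 244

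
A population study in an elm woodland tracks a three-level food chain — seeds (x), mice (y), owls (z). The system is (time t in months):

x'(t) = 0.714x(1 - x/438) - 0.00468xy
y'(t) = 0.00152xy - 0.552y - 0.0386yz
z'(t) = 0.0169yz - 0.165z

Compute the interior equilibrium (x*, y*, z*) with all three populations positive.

From dz/dt = 0: 0.0169y* = 0.165, so y* = 9.76.
From dx/dt = 0: 0.714(1 - x*/438) = 0.00468·9.76, giving x* = 438·(1 - 0.064) = 410.
From dy/dt = 0: 0.00152·410 - 0.552 = 0.0386z*, so z* = 0.0712/0.0386 = 1.84.

x* ≈ 410, y* ≈ 9.76, z* ≈ 1.84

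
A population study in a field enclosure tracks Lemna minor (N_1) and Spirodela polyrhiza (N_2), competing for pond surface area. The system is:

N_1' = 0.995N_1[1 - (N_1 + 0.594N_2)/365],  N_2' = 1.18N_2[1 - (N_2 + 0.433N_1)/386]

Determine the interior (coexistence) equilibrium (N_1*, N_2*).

Setting both brackets to zero gives the nullclines N_1 + 0.594N_2 = 365 and 0.433N_1 + N_2 = 386.
Substituting N_2 = 386 - 0.433N_1 into the first: N_1(1 - 0.594·0.433) = 365 - 0.594·386.
So N_1* = 136/0.743 = 183, and then N_2* = 386 - 0.433·183 = 307.

N_1* ≈ 183, N_2* ≈ 307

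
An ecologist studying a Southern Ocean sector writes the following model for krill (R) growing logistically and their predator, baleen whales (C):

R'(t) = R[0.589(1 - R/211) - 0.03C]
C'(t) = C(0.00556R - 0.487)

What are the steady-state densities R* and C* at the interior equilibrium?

R* ≈ 87.6, C* ≈ 11.5

From dC/dt = 0 with C > 0: 0.00556R* = 0.487, so R* = 87.6.
Substitute into dR/dt = 0: 0.589(1 - 87.6/211) = 0.03C*.
The bracket is 0.585, giving C* = 0.344/0.03 = 11.5.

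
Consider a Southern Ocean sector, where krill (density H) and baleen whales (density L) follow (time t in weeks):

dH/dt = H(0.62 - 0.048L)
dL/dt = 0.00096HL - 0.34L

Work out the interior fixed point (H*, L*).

H* ≈ 354, L* ≈ 12.9

Set dL/dt = 0 with L > 0: 0.00096H - 0.34 = 0, so H* = 0.34/0.00096 = 354.
Set dH/dt = 0 with H > 0: 0.62 - 0.048L = 0, so L* = 0.62/0.048 = 12.9.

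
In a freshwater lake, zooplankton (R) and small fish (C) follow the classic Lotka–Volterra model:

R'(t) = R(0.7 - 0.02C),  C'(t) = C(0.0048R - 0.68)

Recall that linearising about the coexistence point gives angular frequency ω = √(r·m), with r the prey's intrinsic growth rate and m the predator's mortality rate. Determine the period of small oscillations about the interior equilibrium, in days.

Here r = 0.7 and m = 0.68, so r·m = 0.476.
ω = √0.476 = 0.69 per day, hence T = 2π/ω ≈ 9.11 days.

T ≈ 9.11 days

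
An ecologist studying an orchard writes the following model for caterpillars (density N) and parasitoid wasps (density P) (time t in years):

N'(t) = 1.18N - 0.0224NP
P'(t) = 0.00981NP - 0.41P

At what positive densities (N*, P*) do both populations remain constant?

N* ≈ 41.8, P* ≈ 52.7

Set dP/dt = 0 with P > 0: 0.00981N - 0.41 = 0, so N* = 0.41/0.00981 = 41.8.
Set dN/dt = 0 with N > 0: 1.18 - 0.0224P = 0, so P* = 1.18/0.0224 = 52.7.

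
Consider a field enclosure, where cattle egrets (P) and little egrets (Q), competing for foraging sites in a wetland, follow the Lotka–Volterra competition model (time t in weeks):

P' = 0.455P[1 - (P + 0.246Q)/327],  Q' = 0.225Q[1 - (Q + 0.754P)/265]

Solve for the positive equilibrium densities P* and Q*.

P* ≈ 321, Q* ≈ 22.6

Setting both brackets to zero gives the nullclines P + 0.246Q = 327 and 0.754P + Q = 265.
Substituting Q = 265 - 0.754P into the first: P(1 - 0.246·0.754) = 327 - 0.246·265.
So P* = 262/0.815 = 321, and then Q* = 265 - 0.754·321 = 22.6.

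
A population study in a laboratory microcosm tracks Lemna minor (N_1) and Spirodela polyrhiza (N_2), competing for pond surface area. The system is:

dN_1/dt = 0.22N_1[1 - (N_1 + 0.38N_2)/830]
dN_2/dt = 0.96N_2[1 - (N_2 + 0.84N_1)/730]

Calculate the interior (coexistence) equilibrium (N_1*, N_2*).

Setting both brackets to zero gives the nullclines N_1 + 0.38N_2 = 830 and 0.84N_1 + N_2 = 730.
Substituting N_2 = 730 - 0.84N_1 into the first: N_1(1 - 0.38·0.84) = 830 - 0.38·730.
So N_1* = 553/0.681 = 812, and then N_2* = 730 - 0.84·812 = 48.2.

N_1* ≈ 812, N_2* ≈ 48.2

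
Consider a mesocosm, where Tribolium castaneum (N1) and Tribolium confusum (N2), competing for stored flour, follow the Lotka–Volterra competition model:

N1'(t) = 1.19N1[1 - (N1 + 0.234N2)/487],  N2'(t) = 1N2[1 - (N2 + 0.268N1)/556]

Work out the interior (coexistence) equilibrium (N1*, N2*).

Setting both brackets to zero gives the nullclines N1 + 0.234N2 = 487 and 0.268N1 + N2 = 556.
Substituting N2 = 556 - 0.268N1 into the first: N1(1 - 0.234·0.268) = 487 - 0.234·556.
So N1* = 357/0.937 = 381, and then N2* = 556 - 0.268·381 = 454.

N1* ≈ 381, N2* ≈ 454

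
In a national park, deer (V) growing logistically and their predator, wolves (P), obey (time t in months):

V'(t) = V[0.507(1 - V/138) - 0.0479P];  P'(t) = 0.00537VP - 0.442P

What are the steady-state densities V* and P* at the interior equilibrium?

From dP/dt = 0 with P > 0: 0.00537V* = 0.442, so V* = 82.3.
Substitute into dV/dt = 0: 0.507(1 - 82.3/138) = 0.0479P*.
The bracket is 0.404, giving P* = 0.205/0.0479 = 4.27.

V* ≈ 82.3, P* ≈ 4.27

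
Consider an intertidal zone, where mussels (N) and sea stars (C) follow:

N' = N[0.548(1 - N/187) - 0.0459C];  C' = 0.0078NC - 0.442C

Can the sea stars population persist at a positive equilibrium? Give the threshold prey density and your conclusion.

Threshold N = 56.7; K > 56.7, so yes, the predator persists.

The predator equation gives dC/dt > 0 only when N > 0.442/0.0078 = 56.7.
Without the predator, N → K = 187. Since 187 > 56.7, the predator can invade and persist.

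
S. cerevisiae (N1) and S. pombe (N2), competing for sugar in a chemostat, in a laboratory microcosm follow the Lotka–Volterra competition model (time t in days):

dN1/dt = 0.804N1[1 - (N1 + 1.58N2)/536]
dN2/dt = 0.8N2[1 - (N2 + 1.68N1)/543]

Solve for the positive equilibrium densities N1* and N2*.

Setting both brackets to zero gives the nullclines N1 + 1.58N2 = 536 and 1.68N1 + N2 = 543.
Substituting N2 = 543 - 1.68N1 into the first: N1(1 - 1.58·1.68) = 536 - 1.58·543.
So N1* = -322/-1.65 = 195, and then N2* = 543 - 1.68·195 = 216.

N1* ≈ 195, N2* ≈ 216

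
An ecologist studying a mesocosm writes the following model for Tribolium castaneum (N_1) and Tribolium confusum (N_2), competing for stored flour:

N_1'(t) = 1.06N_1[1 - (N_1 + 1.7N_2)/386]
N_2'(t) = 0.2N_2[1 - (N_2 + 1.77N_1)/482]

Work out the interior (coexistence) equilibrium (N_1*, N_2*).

Setting both brackets to zero gives the nullclines N_1 + 1.7N_2 = 386 and 1.77N_1 + N_2 = 482.
Substituting N_2 = 482 - 1.77N_1 into the first: N_1(1 - 1.7·1.77) = 386 - 1.7·482.
So N_1* = -433/-2.01 = 216, and then N_2* = 482 - 1.77·216 = 100.

N_1* ≈ 216, N_2* ≈ 100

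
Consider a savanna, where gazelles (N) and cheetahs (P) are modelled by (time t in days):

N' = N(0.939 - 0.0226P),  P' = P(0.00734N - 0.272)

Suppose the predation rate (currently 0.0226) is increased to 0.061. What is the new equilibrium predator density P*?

At the interior fixed point, setting dN/dt = 0 with N > 0 fixes P* = (prey growth rate)/(NP coefficient) — independent of the other coefficients.
With the change, P* = 0.939/0.061 = 15.4; it falls from 41.5.

P* ≈ 15.4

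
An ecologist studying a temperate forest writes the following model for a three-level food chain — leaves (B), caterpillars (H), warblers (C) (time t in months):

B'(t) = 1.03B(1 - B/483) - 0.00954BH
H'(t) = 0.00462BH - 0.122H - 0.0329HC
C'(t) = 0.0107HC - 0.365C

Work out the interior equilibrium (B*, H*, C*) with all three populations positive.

From dC/dt = 0: 0.0107H* = 0.365, so H* = 34.1.
From dB/dt = 0: 1.03(1 - B*/483) = 0.00954·34.1, giving B* = 483·(1 - 0.316) = 330.
From dH/dt = 0: 0.00462·330 - 0.122 = 0.0329C*, so C* = 1.4/0.0329 = 42.7.

B* ≈ 330, H* ≈ 34.1, C* ≈ 42.7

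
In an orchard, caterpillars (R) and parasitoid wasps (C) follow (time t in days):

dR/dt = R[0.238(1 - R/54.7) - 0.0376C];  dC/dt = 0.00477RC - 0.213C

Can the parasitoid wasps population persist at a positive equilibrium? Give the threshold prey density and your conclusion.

The predator equation gives dC/dt > 0 only when R > 0.213/0.00477 = 44.7.
Without the predator, R → K = 54.7. Since 54.7 > 44.7, the predator can invade and persist.

Threshold R = 44.7; K > 44.7, so yes, the predator persists.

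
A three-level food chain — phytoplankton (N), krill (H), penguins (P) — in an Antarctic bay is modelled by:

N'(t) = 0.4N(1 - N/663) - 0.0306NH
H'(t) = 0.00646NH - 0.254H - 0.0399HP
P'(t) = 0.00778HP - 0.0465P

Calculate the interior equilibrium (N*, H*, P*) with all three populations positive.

From dP/dt = 0: 0.00778H* = 0.0465, so H* = 5.98.
From dN/dt = 0: 0.4(1 - N*/663) = 0.0306·5.98, giving N* = 663·(1 - 0.457) = 360.
From dH/dt = 0: 0.00646·360 - 0.254 = 0.0399P*, so P* = 2.07/0.0399 = 51.9.

N* ≈ 360, H* ≈ 5.98, P* ≈ 51.9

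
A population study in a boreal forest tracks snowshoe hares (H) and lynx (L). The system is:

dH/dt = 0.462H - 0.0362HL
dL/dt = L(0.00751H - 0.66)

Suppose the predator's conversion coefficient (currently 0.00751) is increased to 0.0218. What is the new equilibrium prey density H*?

H* ≈ 30.3

At the interior fixed point, setting dL/dt = 0 with L > 0 fixes H* = (predator death rate)/(HL coefficient) — independent of the other coefficients.
With the change, H* = 0.66/0.0218 = 30.3; it falls from 87.9.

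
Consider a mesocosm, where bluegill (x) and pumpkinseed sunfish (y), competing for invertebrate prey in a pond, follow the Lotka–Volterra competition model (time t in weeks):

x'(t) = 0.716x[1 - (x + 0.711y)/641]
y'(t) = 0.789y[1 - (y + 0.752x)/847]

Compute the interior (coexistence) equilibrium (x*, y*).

Setting both brackets to zero gives the nullclines x + 0.711y = 641 and 0.752x + y = 847.
Substituting y = 847 - 0.752x into the first: x(1 - 0.711·0.752) = 641 - 0.711·847.
So x* = 38.8/0.465 = 83.3, and then y* = 847 - 0.752·83.3 = 784.

x* ≈ 83.3, y* ≈ 784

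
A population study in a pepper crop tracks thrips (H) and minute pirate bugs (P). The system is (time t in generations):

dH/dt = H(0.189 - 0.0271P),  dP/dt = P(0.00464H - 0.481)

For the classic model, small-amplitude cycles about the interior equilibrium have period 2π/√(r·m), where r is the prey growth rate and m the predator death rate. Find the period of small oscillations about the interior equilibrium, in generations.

T ≈ 20.8 generations

Here r = 0.189 and m = 0.481, so r·m = 0.0909.
ω = √0.0909 = 0.302 per generation, hence T = 2π/ω ≈ 20.8 generations.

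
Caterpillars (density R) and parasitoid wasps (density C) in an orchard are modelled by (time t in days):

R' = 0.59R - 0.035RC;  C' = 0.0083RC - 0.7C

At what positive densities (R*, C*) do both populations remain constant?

R* ≈ 84.3, C* ≈ 16.9

Set dC/dt = 0 with C > 0: 0.0083R - 0.7 = 0, so R* = 0.7/0.0083 = 84.3.
Set dR/dt = 0 with R > 0: 0.59 - 0.035C = 0, so C* = 0.59/0.035 = 16.9.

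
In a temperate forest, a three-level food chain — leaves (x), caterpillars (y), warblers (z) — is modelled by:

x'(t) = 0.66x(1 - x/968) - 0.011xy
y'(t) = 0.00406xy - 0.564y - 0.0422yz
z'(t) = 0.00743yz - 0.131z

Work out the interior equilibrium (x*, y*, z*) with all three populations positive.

From dz/dt = 0: 0.00743y* = 0.131, so y* = 17.6.
From dx/dt = 0: 0.66(1 - x*/968) = 0.011·17.6, giving x* = 968·(1 - 0.294) = 684.
From dy/dt = 0: 0.00406·684 - 0.564 = 0.0422z*, so z* = 2.21/0.0422 = 52.4.

x* ≈ 684, y* ≈ 17.6, z* ≈ 52.4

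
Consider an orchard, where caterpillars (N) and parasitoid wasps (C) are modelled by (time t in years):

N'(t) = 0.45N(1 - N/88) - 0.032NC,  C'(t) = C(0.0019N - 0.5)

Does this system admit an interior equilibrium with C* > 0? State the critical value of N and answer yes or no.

The predator equation gives dC/dt > 0 only when N > 0.5/0.0019 = 263.
Without the predator, N → K = 88. Since 88 < 263, the predator cannot invade.

Threshold N = 263; K < 263, so no, the predator goes extinct.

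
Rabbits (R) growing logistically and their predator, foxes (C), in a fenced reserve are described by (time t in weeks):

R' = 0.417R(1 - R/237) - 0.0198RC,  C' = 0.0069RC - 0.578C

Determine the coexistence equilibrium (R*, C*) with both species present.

R* ≈ 83.8, C* ≈ 13.6

From dC/dt = 0 with C > 0: 0.0069R* = 0.578, so R* = 83.8.
Substitute into dR/dt = 0: 0.417(1 - 83.8/237) = 0.0198C*.
The bracket is 0.647, giving C* = 0.27/0.0198 = 13.6.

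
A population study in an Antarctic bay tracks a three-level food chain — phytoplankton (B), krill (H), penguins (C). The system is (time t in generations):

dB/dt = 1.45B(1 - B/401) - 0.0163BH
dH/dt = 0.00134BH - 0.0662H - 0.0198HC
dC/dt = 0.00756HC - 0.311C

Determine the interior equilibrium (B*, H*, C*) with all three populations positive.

From dC/dt = 0: 0.00756H* = 0.311, so H* = 41.1.
From dB/dt = 0: 1.45(1 - B*/401) = 0.0163·41.1, giving B* = 401·(1 - 0.462) = 216.
From dH/dt = 0: 0.00134·216 - 0.0662 = 0.0198C*, so C* = 0.223/0.0198 = 11.2.

B* ≈ 216, H* ≈ 41.1, C* ≈ 11.2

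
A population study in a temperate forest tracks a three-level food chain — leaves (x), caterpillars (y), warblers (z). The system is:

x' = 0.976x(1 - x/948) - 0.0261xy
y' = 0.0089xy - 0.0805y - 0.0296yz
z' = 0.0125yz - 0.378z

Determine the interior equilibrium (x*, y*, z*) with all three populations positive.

From dz/dt = 0: 0.0125y* = 0.378, so y* = 30.2.
From dx/dt = 0: 0.976(1 - x*/948) = 0.0261·30.2, giving x* = 948·(1 - 0.809) = 181.
From dy/dt = 0: 0.0089·181 - 0.0805 = 0.0296z*, so z* = 1.53/0.0296 = 51.8.

x* ≈ 181, y* ≈ 30.2, z* ≈ 51.8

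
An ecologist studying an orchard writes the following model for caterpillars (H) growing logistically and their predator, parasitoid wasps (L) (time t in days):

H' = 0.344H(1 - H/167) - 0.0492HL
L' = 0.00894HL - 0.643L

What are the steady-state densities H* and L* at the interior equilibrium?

From dL/dt = 0 with L > 0: 0.00894H* = 0.643, so H* = 71.9.
Substitute into dH/dt = 0: 0.344(1 - 71.9/167) = 0.0492L*.
The bracket is 0.569, giving L* = 0.196/0.0492 = 3.98.

H* ≈ 71.9, L* ≈ 3.98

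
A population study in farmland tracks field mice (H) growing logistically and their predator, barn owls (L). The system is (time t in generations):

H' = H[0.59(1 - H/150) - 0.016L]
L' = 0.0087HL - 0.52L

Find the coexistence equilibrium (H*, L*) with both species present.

H* ≈ 59.8, L* ≈ 22.2

From dL/dt = 0 with L > 0: 0.0087H* = 0.52, so H* = 59.8.
Substitute into dH/dt = 0: 0.59(1 - 59.8/150) = 0.016L*.
The bracket is 0.602, giving L* = 0.355/0.016 = 22.2.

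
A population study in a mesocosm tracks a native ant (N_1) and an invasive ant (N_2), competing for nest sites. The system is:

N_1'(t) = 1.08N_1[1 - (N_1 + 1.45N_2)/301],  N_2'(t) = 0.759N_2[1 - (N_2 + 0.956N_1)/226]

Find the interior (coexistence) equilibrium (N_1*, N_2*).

N_1* ≈ 69.1, N_2* ≈ 160

Setting both brackets to zero gives the nullclines N_1 + 1.45N_2 = 301 and 0.956N_1 + N_2 = 226.
Substituting N_2 = 226 - 0.956N_1 into the first: N_1(1 - 1.45·0.956) = 301 - 1.45·226.
So N_1* = -26.7/-0.386 = 69.1, and then N_2* = 226 - 0.956·69.1 = 160.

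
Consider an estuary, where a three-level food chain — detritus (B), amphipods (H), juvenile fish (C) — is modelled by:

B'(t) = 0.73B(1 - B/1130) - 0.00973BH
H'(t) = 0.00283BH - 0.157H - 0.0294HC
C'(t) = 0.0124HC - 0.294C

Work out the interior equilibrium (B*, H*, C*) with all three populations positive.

B* ≈ 773, H* ≈ 23.7, C* ≈ 69.1

From dC/dt = 0: 0.0124H* = 0.294, so H* = 23.7.
From dB/dt = 0: 0.73(1 - B*/1130) = 0.00973·23.7, giving B* = 1130·(1 - 0.316) = 773.
From dH/dt = 0: 0.00283·773 - 0.157 = 0.0294C*, so C* = 2.03/0.0294 = 69.1.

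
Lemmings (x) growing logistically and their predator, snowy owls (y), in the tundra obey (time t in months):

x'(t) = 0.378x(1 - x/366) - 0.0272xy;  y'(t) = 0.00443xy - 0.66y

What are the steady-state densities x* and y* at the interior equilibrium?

x* ≈ 149, y* ≈ 8.24

From dy/dt = 0 with y > 0: 0.00443x* = 0.66, so x* = 149.
Substitute into dx/dt = 0: 0.378(1 - 149/366) = 0.0272y*.
The bracket is 0.593, giving y* = 0.224/0.0272 = 8.24.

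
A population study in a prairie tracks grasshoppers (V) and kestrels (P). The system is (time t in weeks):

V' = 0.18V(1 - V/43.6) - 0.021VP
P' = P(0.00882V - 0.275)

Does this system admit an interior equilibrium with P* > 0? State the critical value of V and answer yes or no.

Threshold V = 31.2; K > 31.2, so yes, the predator persists.

The predator equation gives dP/dt > 0 only when V > 0.275/0.00882 = 31.2.
Without the predator, V → K = 43.6. Since 43.6 > 31.2, the predator can invade and persist.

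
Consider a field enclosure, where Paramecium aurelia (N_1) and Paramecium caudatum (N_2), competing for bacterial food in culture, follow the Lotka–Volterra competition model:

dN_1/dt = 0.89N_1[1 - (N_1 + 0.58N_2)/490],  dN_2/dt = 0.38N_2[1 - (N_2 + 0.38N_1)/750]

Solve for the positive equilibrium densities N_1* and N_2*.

Setting both brackets to zero gives the nullclines N_1 + 0.58N_2 = 490 and 0.38N_1 + N_2 = 750.
Substituting N_2 = 750 - 0.38N_1 into the first: N_1(1 - 0.58·0.38) = 490 - 0.58·750.
So N_1* = 55/0.78 = 70.5, and then N_2* = 750 - 0.38·70.5 = 723.

N_1* ≈ 70.5, N_2* ≈ 723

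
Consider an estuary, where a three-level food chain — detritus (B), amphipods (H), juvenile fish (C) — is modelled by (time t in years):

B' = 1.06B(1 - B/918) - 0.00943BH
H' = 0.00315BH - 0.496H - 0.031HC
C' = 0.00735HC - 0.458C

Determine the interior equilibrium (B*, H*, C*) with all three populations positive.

From dC/dt = 0: 0.00735H* = 0.458, so H* = 62.3.
From dB/dt = 0: 1.06(1 - B*/918) = 0.00943·62.3, giving B* = 918·(1 - 0.554) = 409.
From dH/dt = 0: 0.00315·409 - 0.496 = 0.031C*, so C* = 0.793/0.031 = 25.6.

B* ≈ 409, H* ≈ 62.3, C* ≈ 25.6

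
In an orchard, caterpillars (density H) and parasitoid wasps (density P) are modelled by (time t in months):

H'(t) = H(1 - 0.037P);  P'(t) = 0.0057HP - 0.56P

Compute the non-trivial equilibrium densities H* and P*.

Set dP/dt = 0 with P > 0: 0.0057H - 0.56 = 0, so H* = 0.56/0.0057 = 98.2.
Set dH/dt = 0 with H > 0: 1 - 0.037P = 0, so P* = 1/0.037 = 27.

H* ≈ 98.2, P* ≈ 27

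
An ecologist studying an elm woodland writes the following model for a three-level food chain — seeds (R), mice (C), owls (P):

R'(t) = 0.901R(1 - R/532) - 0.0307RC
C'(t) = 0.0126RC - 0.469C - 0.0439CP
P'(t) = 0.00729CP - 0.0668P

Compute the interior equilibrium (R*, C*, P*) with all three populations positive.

R* ≈ 366, C* ≈ 9.16, P* ≈ 94.3

From dP/dt = 0: 0.00729C* = 0.0668, so C* = 9.16.
From dR/dt = 0: 0.901(1 - R*/532) = 0.0307·9.16, giving R* = 532·(1 - 0.312) = 366.
From dC/dt = 0: 0.0126·366 - 0.469 = 0.0439P*, so P* = 4.14/0.0439 = 94.3.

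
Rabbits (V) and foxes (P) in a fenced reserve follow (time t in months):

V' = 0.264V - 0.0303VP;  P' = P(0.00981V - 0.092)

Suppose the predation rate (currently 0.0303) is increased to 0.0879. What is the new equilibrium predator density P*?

At the interior fixed point, setting dV/dt = 0 with V > 0 fixes P* = (prey growth rate)/(VP coefficient) — independent of the other coefficients.
With the change, P* = 0.264/0.0879 = 3; it falls from 8.71.

P* ≈ 3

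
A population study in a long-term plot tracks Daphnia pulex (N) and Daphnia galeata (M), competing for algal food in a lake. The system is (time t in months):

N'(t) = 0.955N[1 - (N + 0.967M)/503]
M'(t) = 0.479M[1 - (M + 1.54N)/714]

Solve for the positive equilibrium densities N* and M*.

N* ≈ 383, M* ≈ 124

Setting both brackets to zero gives the nullclines N + 0.967M = 503 and 1.54N + M = 714.
Substituting M = 714 - 1.54N into the first: N(1 - 0.967·1.54) = 503 - 0.967·714.
So N* = -187/-0.489 = 383, and then M* = 714 - 1.54·383 = 124.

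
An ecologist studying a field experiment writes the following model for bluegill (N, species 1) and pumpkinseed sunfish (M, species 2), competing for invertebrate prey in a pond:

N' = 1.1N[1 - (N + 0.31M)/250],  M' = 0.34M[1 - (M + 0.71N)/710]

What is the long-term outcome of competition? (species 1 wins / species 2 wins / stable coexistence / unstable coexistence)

Compare the nullcline intercepts: K1/α12 = 250/0.31 = 806 > K2 = 710; K2/α21 = 710/0.71 = 1000 > K1 = 250.
Since both inequalities hold, each species can invade when rare, so the interior equilibrium is stable.

stable coexistence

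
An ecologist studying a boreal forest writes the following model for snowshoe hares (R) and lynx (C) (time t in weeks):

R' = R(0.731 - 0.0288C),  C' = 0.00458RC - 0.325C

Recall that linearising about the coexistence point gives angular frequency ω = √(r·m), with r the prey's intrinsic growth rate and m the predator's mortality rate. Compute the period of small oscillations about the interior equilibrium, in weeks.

T ≈ 12.9 weeks

Here r = 0.731 and m = 0.325, so r·m = 0.238.
ω = √0.238 = 0.487 per week, hence T = 2π/ω ≈ 12.9 weeks.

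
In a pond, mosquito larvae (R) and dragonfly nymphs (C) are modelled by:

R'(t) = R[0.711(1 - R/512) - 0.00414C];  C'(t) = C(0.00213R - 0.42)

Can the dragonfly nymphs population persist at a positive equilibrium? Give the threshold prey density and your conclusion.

Threshold R = 197; K > 197, so yes, the predator persists.

The predator equation gives dC/dt > 0 only when R > 0.42/0.00213 = 197.
Without the predator, R → K = 512. Since 512 > 197, the predator can invade and persist.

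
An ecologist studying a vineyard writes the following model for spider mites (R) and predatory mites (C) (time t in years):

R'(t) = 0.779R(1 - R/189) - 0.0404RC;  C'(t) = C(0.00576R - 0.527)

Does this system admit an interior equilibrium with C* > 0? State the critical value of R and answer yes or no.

Threshold R = 91.5; K > 91.5, so yes, the predator persists.

The predator equation gives dC/dt > 0 only when R > 0.527/0.00576 = 91.5.
Without the predator, R → K = 189. Since 189 > 91.5, the predator can invade and persist.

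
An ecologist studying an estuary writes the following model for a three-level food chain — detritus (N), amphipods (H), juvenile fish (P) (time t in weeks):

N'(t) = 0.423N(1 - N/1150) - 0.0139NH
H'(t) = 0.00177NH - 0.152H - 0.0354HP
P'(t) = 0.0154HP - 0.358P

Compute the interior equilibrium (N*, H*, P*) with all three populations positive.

From dP/dt = 0: 0.0154H* = 0.358, so H* = 23.2.
From dN/dt = 0: 0.423(1 - N*/1150) = 0.0139·23.2, giving N* = 1150·(1 - 0.764) = 272.
From dH/dt = 0: 0.00177·272 - 0.152 = 0.0354P*, so P* = 0.329/0.0354 = 9.28.

N* ≈ 272, H* ≈ 23.2, P* ≈ 9.28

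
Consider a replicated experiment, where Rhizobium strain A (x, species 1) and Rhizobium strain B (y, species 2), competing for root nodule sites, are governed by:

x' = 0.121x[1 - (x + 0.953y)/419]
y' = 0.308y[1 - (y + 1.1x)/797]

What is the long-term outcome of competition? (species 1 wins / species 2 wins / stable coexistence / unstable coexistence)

Compare the nullcline intercepts: K1/α12 = 419/0.953 = 440 < K2 = 797; K2/α21 = 797/1.1 = 725 > K1 = 419.
Since the inequalities point opposite ways, species 2 can invade but species 1 cannot.

species 2 excludes species 1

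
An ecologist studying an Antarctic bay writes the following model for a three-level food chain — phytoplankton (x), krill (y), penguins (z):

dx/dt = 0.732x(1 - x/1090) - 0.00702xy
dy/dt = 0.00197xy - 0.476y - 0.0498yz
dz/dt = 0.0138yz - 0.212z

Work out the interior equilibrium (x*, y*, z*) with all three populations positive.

x* ≈ 929, y* ≈ 15.4, z* ≈ 27.2

From dz/dt = 0: 0.0138y* = 0.212, so y* = 15.4.
From dx/dt = 0: 0.732(1 - x*/1090) = 0.00702·15.4, giving x* = 1090·(1 - 0.147) = 929.
From dy/dt = 0: 0.00197·929 - 0.476 = 0.0498z*, so z* = 1.35/0.0498 = 27.2.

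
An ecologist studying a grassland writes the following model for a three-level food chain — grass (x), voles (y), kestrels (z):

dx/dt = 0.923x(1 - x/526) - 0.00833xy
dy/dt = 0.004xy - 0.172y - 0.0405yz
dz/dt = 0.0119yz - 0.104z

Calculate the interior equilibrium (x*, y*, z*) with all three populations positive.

x* ≈ 485, y* ≈ 8.74, z* ≈ 43.6

From dz/dt = 0: 0.0119y* = 0.104, so y* = 8.74.
From dx/dt = 0: 0.923(1 - x*/526) = 0.00833·8.74, giving x* = 526·(1 - 0.0789) = 485.
From dy/dt = 0: 0.004·485 - 0.172 = 0.0405z*, so z* = 1.77/0.0405 = 43.6.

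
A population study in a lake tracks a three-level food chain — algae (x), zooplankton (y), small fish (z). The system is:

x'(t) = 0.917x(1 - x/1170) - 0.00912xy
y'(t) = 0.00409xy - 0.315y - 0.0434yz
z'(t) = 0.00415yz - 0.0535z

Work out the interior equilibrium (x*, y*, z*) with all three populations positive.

From dz/dt = 0: 0.00415y* = 0.0535, so y* = 12.9.
From dx/dt = 0: 0.917(1 - x*/1170) = 0.00912·12.9, giving x* = 1170·(1 - 0.128) = 1020.
From dy/dt = 0: 0.00409·1020 - 0.315 = 0.0434z*, so z* = 3.86/0.0434 = 88.9.

x* ≈ 1020, y* ≈ 12.9, z* ≈ 88.9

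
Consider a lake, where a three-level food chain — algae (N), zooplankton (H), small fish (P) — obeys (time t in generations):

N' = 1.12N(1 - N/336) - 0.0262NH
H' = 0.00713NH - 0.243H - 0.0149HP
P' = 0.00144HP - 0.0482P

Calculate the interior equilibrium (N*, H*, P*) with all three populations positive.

From dP/dt = 0: 0.00144H* = 0.0482, so H* = 33.5.
From dN/dt = 0: 1.12(1 - N*/336) = 0.0262·33.5, giving N* = 336·(1 - 0.783) = 72.9.
From dH/dt = 0: 0.00713·72.9 - 0.243 = 0.0149P*, so P* = 0.277/0.0149 = 18.6.

N* ≈ 72.9, H* ≈ 33.5, P* ≈ 18.6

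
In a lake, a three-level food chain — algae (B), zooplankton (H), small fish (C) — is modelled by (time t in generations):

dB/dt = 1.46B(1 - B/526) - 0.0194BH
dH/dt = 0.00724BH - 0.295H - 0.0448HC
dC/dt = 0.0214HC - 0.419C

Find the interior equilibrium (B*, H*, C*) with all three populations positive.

B* ≈ 389, H* ≈ 19.6, C* ≈ 56.3

From dC/dt = 0: 0.0214H* = 0.419, so H* = 19.6.
From dB/dt = 0: 1.46(1 - B*/526) = 0.0194·19.6, giving B* = 526·(1 - 0.26) = 389.
From dH/dt = 0: 0.00724·389 - 0.295 = 0.0448C*, so C* = 2.52/0.0448 = 56.3.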